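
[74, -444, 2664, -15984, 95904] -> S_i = 74*-6^i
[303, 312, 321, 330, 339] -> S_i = 303 + 9*i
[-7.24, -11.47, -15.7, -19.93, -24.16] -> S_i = -7.24 + -4.23*i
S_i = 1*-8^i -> [1, -8, 64, -512, 4096]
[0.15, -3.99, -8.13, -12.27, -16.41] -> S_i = 0.15 + -4.14*i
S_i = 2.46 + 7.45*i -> [2.46, 9.91, 17.36, 24.81, 32.26]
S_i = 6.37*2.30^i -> [6.37, 14.65, 33.7, 77.5, 178.26]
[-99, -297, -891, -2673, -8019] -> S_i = -99*3^i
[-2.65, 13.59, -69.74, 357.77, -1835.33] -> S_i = -2.65*(-5.13)^i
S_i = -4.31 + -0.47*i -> [-4.31, -4.78, -5.25, -5.72, -6.19]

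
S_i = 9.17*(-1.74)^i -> [9.17, -15.96, 27.76, -48.31, 84.06]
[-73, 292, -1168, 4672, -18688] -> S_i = -73*-4^i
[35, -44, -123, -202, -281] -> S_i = 35 + -79*i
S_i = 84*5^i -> [84, 420, 2100, 10500, 52500]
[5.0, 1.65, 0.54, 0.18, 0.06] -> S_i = 5.00*0.33^i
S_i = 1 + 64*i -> [1, 65, 129, 193, 257]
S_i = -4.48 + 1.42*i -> [-4.48, -3.06, -1.64, -0.22, 1.2]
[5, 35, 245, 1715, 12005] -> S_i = 5*7^i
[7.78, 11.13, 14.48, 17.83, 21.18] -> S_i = 7.78 + 3.35*i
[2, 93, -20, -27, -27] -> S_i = Random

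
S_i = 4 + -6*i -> [4, -2, -8, -14, -20]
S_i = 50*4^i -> [50, 200, 800, 3200, 12800]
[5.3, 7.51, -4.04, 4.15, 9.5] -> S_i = Random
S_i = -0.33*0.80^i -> [-0.33, -0.26, -0.21, -0.17, -0.14]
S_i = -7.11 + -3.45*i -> [-7.11, -10.56, -14.01, -17.46, -20.91]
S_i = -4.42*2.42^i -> [-4.42, -10.7, -25.89, -62.64, -151.59]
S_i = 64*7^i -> [64, 448, 3136, 21952, 153664]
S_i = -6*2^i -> [-6, -12, -24, -48, -96]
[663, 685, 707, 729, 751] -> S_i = 663 + 22*i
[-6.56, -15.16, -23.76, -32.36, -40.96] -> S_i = -6.56 + -8.60*i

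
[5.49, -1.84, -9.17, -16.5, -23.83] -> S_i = 5.49 + -7.33*i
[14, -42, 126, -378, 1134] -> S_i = 14*-3^i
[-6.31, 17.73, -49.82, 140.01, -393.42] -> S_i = -6.31*(-2.81)^i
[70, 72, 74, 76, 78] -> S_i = 70 + 2*i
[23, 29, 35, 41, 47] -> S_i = 23 + 6*i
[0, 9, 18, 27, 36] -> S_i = 0 + 9*i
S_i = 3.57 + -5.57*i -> [3.57, -2.0, -7.57, -13.14, -18.71]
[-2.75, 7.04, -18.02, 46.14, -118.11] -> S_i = -2.75*(-2.56)^i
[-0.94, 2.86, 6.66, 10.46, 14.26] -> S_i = -0.94 + 3.80*i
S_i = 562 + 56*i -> [562, 618, 674, 730, 786]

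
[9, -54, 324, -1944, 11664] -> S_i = 9*-6^i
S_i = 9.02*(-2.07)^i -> [9.02, -18.67, 38.65, -80.01, 165.61]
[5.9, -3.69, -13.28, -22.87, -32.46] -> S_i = 5.90 + -9.59*i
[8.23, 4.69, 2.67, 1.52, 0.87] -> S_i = 8.23*0.57^i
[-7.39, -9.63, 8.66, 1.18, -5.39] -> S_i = Random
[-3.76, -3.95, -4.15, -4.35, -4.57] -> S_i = -3.76*1.05^i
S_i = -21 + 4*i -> [-21, -17, -13, -9, -5]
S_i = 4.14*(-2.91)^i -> [4.14, -12.05, 35.06, -102.02, 296.87]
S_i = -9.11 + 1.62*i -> [-9.11, -7.49, -5.87, -4.25, -2.63]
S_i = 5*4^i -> [5, 20, 80, 320, 1280]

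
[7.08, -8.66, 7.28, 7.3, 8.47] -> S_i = Random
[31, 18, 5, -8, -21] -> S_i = 31 + -13*i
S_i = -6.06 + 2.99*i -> [-6.06, -3.07, -0.08, 2.91, 5.9]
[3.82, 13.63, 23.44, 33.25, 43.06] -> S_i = 3.82 + 9.81*i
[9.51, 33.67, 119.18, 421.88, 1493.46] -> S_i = 9.51*3.54^i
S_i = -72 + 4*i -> [-72, -68, -64, -60, -56]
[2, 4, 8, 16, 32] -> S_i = 2*2^i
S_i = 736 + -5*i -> [736, 731, 726, 721, 716]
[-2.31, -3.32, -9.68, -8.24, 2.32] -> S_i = Random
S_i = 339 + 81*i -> [339, 420, 501, 582, 663]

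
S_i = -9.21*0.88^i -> [-9.21, -8.1, -7.13, -6.28, -5.52]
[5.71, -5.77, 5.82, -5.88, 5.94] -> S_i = 5.71*(-1.01)^i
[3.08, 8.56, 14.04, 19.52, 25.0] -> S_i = 3.08 + 5.48*i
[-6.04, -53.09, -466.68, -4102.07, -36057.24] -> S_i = -6.04*8.79^i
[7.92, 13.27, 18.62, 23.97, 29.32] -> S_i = 7.92 + 5.35*i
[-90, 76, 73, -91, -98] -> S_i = Random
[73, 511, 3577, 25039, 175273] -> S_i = 73*7^i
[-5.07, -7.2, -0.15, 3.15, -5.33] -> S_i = Random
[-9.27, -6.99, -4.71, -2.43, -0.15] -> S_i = -9.27 + 2.28*i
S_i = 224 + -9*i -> [224, 215, 206, 197, 188]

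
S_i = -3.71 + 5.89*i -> [-3.71, 2.18, 8.07, 13.96, 19.85]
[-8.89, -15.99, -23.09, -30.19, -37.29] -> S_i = -8.89 + -7.10*i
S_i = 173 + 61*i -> [173, 234, 295, 356, 417]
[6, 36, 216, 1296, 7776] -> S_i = 6*6^i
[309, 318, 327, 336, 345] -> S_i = 309 + 9*i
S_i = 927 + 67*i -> [927, 994, 1061, 1128, 1195]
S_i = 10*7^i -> [10, 70, 490, 3430, 24010]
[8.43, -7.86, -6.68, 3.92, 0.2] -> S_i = Random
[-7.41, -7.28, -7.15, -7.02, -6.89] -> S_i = -7.41 + 0.13*i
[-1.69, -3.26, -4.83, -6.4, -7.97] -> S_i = -1.69 + -1.57*i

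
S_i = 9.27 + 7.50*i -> [9.27, 16.77, 24.27, 31.77, 39.27]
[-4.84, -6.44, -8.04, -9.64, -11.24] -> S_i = -4.84 + -1.60*i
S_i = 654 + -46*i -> [654, 608, 562, 516, 470]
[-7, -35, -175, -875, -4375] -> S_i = -7*5^i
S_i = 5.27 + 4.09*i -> [5.27, 9.36, 13.45, 17.54, 21.63]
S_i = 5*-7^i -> [5, -35, 245, -1715, 12005]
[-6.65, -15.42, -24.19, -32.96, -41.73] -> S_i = -6.65 + -8.77*i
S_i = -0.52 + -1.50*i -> [-0.52, -2.02, -3.52, -5.02, -6.52]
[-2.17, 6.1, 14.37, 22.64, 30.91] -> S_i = -2.17 + 8.27*i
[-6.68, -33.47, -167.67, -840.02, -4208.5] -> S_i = -6.68*5.01^i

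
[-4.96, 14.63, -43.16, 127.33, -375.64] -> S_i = -4.96*(-2.95)^i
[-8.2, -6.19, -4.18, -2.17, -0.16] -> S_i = -8.20 + 2.01*i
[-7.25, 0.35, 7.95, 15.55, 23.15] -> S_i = -7.25 + 7.60*i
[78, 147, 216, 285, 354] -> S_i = 78 + 69*i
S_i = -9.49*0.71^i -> [-9.49, -6.74, -4.78, -3.4, -2.41]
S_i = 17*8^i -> [17, 136, 1088, 8704, 69632]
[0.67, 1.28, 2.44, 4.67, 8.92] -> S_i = 0.67*1.91^i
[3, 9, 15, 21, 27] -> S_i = 3 + 6*i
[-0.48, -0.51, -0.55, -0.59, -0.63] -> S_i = -0.48*1.07^i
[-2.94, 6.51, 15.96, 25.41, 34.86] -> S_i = -2.94 + 9.45*i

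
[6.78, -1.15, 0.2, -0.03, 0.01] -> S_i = 6.78*(-0.17)^i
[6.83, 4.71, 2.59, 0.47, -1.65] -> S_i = 6.83 + -2.12*i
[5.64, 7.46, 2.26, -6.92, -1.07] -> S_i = Random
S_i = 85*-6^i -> [85, -510, 3060, -18360, 110160]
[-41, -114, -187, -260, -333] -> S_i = -41 + -73*i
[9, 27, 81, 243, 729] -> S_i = 9*3^i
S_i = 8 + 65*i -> [8, 73, 138, 203, 268]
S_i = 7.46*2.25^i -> [7.46, 16.78, 37.77, 84.97, 191.19]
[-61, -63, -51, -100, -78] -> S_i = Random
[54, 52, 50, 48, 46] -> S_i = 54 + -2*i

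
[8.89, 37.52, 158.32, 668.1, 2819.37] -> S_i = 8.89*4.22^i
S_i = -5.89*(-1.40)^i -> [-5.89, 8.25, -11.54, 16.16, -22.63]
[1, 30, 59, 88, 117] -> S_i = 1 + 29*i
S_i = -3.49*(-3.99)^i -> [-3.49, 13.93, -55.56, 221.69, -884.54]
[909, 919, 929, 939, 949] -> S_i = 909 + 10*i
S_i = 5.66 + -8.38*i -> [5.66, -2.72, -11.1, -19.48, -27.86]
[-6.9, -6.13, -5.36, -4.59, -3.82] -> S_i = -6.90 + 0.77*i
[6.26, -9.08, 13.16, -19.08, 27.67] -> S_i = 6.26*(-1.45)^i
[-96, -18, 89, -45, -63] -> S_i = Random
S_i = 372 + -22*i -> [372, 350, 328, 306, 284]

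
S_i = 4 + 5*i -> [4, 9, 14, 19, 24]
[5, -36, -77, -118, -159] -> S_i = 5 + -41*i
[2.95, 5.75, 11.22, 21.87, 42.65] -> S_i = 2.95*1.95^i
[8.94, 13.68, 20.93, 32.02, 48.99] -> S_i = 8.94*1.53^i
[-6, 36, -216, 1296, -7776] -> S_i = -6*-6^i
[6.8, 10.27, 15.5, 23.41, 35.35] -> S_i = 6.80*1.51^i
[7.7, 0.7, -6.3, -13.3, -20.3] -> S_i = 7.70 + -7.00*i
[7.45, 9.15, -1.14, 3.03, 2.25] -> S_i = Random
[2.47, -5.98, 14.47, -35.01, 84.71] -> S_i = 2.47*(-2.42)^i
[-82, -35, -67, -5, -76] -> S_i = Random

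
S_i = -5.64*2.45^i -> [-5.64, -13.82, -33.85, -82.94, -203.21]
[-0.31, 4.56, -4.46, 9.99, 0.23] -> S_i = Random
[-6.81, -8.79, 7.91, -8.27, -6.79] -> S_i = Random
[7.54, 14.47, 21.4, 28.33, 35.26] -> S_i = 7.54 + 6.93*i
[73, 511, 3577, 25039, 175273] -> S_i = 73*7^i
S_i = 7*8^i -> [7, 56, 448, 3584, 28672]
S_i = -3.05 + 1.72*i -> [-3.05, -1.33, 0.39, 2.11, 3.83]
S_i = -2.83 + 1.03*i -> [-2.83, -1.8, -0.77, 0.26, 1.29]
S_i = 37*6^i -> [37, 222, 1332, 7992, 47952]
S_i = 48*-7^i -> [48, -336, 2352, -16464, 115248]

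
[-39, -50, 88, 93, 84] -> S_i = Random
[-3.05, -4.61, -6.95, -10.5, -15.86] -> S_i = -3.05*1.51^i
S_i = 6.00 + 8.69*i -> [6.0, 14.69, 23.38, 32.07, 40.76]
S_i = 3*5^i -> [3, 15, 75, 375, 1875]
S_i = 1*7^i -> [1, 7, 49, 343, 2401]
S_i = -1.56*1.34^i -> [-1.56, -2.09, -2.8, -3.75, -5.03]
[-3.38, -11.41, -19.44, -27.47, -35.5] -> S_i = -3.38 + -8.03*i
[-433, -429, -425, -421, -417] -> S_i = -433 + 4*i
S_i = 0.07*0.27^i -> [0.07, 0.02, 0.01, 0.0, 0.0]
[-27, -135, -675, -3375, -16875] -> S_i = -27*5^i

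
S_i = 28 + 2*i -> [28, 30, 32, 34, 36]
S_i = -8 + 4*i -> [-8, -4, 0, 4, 8]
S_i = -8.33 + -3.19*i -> [-8.33, -11.52, -14.71, -17.9, -21.09]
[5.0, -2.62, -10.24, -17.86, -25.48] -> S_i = 5.00 + -7.62*i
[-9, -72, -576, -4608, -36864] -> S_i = -9*8^i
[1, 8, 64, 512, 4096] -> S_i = 1*8^i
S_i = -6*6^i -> [-6, -36, -216, -1296, -7776]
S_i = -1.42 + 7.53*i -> [-1.42, 6.11, 13.64, 21.17, 28.7]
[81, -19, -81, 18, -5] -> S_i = Random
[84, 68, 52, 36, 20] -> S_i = 84 + -16*i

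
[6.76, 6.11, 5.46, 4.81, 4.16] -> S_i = 6.76 + -0.65*i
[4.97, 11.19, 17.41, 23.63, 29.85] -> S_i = 4.97 + 6.22*i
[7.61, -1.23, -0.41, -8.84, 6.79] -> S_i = Random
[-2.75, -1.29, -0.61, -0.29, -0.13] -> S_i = -2.75*0.47^i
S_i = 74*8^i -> [74, 592, 4736, 37888, 303104]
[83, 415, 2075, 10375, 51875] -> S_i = 83*5^i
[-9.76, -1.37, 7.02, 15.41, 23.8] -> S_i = -9.76 + 8.39*i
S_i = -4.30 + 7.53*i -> [-4.3, 3.23, 10.76, 18.29, 25.82]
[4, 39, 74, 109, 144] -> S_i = 4 + 35*i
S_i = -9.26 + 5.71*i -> [-9.26, -3.55, 2.16, 7.87, 13.58]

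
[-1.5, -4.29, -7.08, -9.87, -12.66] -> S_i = -1.50 + -2.79*i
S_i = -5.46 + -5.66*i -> [-5.46, -11.12, -16.78, -22.44, -28.1]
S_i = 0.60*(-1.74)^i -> [0.6, -1.04, 1.82, -3.16, 5.5]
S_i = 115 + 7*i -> [115, 122, 129, 136, 143]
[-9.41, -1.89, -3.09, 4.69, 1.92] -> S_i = Random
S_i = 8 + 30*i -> [8, 38, 68, 98, 128]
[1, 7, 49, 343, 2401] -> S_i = 1*7^i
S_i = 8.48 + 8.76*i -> [8.48, 17.24, 26.0, 34.76, 43.52]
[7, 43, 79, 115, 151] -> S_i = 7 + 36*i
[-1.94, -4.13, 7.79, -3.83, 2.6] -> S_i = Random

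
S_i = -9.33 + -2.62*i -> [-9.33, -11.95, -14.57, -17.19, -19.81]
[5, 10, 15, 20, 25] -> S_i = 5 + 5*i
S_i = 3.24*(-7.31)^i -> [3.24, -23.68, 173.13, -1265.6, 9251.55]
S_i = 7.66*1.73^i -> [7.66, 13.25, 22.93, 39.66, 68.61]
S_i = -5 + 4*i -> [-5, -1, 3, 7, 11]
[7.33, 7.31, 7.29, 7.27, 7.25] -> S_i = 7.33 + -0.02*i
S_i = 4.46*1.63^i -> [4.46, 7.27, 11.85, 19.32, 31.48]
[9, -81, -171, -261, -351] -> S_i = 9 + -90*i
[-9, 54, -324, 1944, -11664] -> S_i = -9*-6^i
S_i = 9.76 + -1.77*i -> [9.76, 7.99, 6.22, 4.45, 2.68]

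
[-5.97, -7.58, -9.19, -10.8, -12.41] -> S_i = -5.97 + -1.61*i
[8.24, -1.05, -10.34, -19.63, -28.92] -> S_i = 8.24 + -9.29*i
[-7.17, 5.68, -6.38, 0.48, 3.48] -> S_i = Random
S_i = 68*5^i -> [68, 340, 1700, 8500, 42500]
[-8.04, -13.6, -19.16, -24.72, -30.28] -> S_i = -8.04 + -5.56*i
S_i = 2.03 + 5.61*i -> [2.03, 7.64, 13.25, 18.86, 24.47]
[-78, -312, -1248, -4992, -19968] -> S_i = -78*4^i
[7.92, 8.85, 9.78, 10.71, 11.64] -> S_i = 7.92 + 0.93*i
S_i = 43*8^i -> [43, 344, 2752, 22016, 176128]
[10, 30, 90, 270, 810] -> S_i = 10*3^i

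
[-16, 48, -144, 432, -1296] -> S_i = -16*-3^i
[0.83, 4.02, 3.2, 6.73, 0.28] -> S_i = Random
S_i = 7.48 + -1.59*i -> [7.48, 5.89, 4.3, 2.71, 1.12]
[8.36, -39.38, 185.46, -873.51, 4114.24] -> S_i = 8.36*(-4.71)^i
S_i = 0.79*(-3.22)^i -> [0.79, -2.54, 8.19, -26.38, 84.93]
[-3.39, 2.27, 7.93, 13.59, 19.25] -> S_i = -3.39 + 5.66*i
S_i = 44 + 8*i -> [44, 52, 60, 68, 76]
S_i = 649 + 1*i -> [649, 650, 651, 652, 653]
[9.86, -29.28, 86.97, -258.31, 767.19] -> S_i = 9.86*(-2.97)^i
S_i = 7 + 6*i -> [7, 13, 19, 25, 31]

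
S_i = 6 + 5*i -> [6, 11, 16, 21, 26]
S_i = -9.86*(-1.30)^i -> [-9.86, 12.82, -16.66, 21.66, -28.16]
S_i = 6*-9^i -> [6, -54, 486, -4374, 39366]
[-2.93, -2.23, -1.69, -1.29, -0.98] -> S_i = -2.93*0.76^i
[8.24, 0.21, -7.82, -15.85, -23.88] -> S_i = 8.24 + -8.03*i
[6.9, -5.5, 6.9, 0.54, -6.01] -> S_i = Random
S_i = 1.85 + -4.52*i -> [1.85, -2.67, -7.19, -11.71, -16.23]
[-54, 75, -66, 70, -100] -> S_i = Random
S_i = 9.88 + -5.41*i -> [9.88, 4.47, -0.94, -6.35, -11.76]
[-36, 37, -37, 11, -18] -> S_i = Random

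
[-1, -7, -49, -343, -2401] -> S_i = -1*7^i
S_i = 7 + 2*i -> [7, 9, 11, 13, 15]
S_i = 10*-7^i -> [10, -70, 490, -3430, 24010]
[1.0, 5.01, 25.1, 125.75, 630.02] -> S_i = 1.00*5.01^i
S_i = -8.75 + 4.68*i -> [-8.75, -4.07, 0.61, 5.29, 9.97]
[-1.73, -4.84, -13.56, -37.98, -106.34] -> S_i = -1.73*2.80^i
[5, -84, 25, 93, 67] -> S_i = Random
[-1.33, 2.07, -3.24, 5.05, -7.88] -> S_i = -1.33*(-1.56)^i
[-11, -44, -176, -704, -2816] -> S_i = -11*4^i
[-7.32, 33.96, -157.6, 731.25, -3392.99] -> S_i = -7.32*(-4.64)^i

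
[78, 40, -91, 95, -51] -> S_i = Random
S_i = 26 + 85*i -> [26, 111, 196, 281, 366]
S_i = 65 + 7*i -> [65, 72, 79, 86, 93]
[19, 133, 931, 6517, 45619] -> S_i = 19*7^i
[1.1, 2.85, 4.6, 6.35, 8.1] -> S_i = 1.10 + 1.75*i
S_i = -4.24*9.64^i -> [-4.24, -40.87, -394.02, -3798.37, -36616.26]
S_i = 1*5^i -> [1, 5, 25, 125, 625]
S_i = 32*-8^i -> [32, -256, 2048, -16384, 131072]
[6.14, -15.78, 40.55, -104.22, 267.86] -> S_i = 6.14*(-2.57)^i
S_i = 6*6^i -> [6, 36, 216, 1296, 7776]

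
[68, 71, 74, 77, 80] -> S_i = 68 + 3*i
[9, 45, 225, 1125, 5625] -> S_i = 9*5^i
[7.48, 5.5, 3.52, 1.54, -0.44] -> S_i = 7.48 + -1.98*i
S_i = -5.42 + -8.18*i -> [-5.42, -13.6, -21.78, -29.96, -38.14]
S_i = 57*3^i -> [57, 171, 513, 1539, 4617]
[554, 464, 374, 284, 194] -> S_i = 554 + -90*i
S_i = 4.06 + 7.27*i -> [4.06, 11.33, 18.6, 25.87, 33.14]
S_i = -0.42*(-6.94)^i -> [-0.42, 2.91, -20.23, 140.39, -974.29]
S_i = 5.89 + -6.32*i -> [5.89, -0.43, -6.75, -13.07, -19.39]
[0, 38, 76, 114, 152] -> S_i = 0 + 38*i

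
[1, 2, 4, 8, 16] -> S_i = 1*2^i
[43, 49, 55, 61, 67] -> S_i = 43 + 6*i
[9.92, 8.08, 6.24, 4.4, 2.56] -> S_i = 9.92 + -1.84*i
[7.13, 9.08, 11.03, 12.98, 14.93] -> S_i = 7.13 + 1.95*i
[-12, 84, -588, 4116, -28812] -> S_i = -12*-7^i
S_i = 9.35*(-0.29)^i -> [9.35, -2.71, 0.79, -0.23, 0.07]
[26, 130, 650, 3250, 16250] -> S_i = 26*5^i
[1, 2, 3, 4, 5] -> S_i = 1 + 1*i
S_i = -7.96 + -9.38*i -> [-7.96, -17.34, -26.72, -36.1, -45.48]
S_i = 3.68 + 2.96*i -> [3.68, 6.64, 9.6, 12.56, 15.52]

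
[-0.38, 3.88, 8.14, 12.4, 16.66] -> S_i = -0.38 + 4.26*i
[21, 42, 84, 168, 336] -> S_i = 21*2^i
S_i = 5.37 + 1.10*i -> [5.37, 6.47, 7.57, 8.67, 9.77]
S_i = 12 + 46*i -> [12, 58, 104, 150, 196]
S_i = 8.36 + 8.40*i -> [8.36, 16.76, 25.16, 33.56, 41.96]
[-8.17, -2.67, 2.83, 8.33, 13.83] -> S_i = -8.17 + 5.50*i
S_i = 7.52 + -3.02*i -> [7.52, 4.5, 1.48, -1.54, -4.56]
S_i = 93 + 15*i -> [93, 108, 123, 138, 153]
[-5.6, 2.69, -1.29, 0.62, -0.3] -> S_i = -5.60*(-0.48)^i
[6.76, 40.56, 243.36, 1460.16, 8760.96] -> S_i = 6.76*6.00^i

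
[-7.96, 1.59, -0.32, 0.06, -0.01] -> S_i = -7.96*(-0.20)^i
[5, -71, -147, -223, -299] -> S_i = 5 + -76*i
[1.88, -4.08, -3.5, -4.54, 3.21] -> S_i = Random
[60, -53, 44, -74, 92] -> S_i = Random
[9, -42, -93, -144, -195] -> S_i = 9 + -51*i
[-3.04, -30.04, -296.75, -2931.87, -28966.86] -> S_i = -3.04*9.88^i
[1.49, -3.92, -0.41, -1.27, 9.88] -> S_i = Random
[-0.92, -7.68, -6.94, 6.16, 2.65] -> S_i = Random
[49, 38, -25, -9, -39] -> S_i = Random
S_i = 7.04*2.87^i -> [7.04, 20.2, 57.99, 166.42, 477.64]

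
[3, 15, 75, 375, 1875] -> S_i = 3*5^i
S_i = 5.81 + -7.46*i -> [5.81, -1.65, -9.11, -16.57, -24.03]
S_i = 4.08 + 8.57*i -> [4.08, 12.65, 21.22, 29.79, 38.36]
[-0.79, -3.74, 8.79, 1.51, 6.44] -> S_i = Random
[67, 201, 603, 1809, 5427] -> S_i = 67*3^i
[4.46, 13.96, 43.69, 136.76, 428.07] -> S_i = 4.46*3.13^i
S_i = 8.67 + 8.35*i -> [8.67, 17.02, 25.37, 33.72, 42.07]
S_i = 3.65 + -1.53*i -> [3.65, 2.12, 0.59, -0.94, -2.47]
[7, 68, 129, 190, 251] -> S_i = 7 + 61*i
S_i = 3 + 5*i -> [3, 8, 13, 18, 23]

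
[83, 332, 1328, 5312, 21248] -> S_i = 83*4^i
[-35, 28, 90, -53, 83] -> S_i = Random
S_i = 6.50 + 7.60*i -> [6.5, 14.1, 21.7, 29.3, 36.9]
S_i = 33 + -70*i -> [33, -37, -107, -177, -247]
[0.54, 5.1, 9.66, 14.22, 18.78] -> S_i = 0.54 + 4.56*i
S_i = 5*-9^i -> [5, -45, 405, -3645, 32805]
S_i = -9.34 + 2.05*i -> [-9.34, -7.29, -5.24, -3.19, -1.14]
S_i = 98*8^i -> [98, 784, 6272, 50176, 401408]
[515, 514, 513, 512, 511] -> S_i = 515 + -1*i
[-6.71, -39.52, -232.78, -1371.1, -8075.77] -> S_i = -6.71*5.89^i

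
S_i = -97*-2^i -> [-97, 194, -388, 776, -1552]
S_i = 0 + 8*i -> [0, 8, 16, 24, 32]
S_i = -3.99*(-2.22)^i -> [-3.99, 8.86, -19.66, 43.65, -96.91]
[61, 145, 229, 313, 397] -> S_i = 61 + 84*i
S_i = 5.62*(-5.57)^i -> [5.62, -31.3, 174.36, -971.18, 5409.5]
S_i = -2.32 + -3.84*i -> [-2.32, -6.16, -10.0, -13.84, -17.68]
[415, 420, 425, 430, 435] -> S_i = 415 + 5*i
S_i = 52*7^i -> [52, 364, 2548, 17836, 124852]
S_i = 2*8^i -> [2, 16, 128, 1024, 8192]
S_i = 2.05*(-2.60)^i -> [2.05, -5.33, 13.86, -36.03, 93.68]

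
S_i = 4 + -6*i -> [4, -2, -8, -14, -20]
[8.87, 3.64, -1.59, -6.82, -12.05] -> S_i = 8.87 + -5.23*i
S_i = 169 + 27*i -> [169, 196, 223, 250, 277]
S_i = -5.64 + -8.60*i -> [-5.64, -14.24, -22.84, -31.44, -40.04]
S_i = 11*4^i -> [11, 44, 176, 704, 2816]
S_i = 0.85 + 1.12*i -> [0.85, 1.97, 3.09, 4.21, 5.33]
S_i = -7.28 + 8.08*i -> [-7.28, 0.8, 8.88, 16.96, 25.04]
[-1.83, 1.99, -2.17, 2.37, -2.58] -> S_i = -1.83*(-1.09)^i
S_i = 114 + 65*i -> [114, 179, 244, 309, 374]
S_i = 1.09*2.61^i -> [1.09, 2.84, 7.43, 19.38, 50.58]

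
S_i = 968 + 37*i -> [968, 1005, 1042, 1079, 1116]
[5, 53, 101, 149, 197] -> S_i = 5 + 48*i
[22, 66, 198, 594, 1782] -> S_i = 22*3^i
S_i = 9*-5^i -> [9, -45, 225, -1125, 5625]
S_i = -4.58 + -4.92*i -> [-4.58, -9.5, -14.42, -19.34, -24.26]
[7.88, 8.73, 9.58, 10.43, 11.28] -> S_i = 7.88 + 0.85*i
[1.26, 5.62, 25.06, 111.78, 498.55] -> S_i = 1.26*4.46^i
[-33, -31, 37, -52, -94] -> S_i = Random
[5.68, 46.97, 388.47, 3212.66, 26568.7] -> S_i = 5.68*8.27^i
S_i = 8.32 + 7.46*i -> [8.32, 15.78, 23.24, 30.7, 38.16]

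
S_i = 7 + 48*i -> [7, 55, 103, 151, 199]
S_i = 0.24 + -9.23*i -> [0.24, -8.99, -18.22, -27.45, -36.68]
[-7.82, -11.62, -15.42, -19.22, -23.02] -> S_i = -7.82 + -3.80*i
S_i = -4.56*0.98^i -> [-4.56, -4.47, -4.38, -4.29, -4.21]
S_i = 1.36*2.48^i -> [1.36, 3.37, 8.36, 20.74, 51.45]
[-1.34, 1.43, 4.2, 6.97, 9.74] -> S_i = -1.34 + 2.77*i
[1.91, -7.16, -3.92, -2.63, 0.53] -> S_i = Random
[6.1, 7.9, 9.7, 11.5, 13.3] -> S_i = 6.10 + 1.80*i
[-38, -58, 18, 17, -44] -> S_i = Random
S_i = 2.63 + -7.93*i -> [2.63, -5.3, -13.23, -21.16, -29.09]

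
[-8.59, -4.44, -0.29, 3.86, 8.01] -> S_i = -8.59 + 4.15*i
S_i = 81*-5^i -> [81, -405, 2025, -10125, 50625]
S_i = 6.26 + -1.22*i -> [6.26, 5.04, 3.82, 2.6, 1.38]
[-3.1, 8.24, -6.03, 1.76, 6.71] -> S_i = Random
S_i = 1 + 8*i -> [1, 9, 17, 25, 33]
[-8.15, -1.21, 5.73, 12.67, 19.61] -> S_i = -8.15 + 6.94*i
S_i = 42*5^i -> [42, 210, 1050, 5250, 26250]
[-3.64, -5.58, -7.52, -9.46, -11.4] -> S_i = -3.64 + -1.94*i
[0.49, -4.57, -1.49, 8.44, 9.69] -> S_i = Random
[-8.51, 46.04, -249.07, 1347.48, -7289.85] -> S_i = -8.51*(-5.41)^i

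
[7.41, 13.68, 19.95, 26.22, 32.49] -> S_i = 7.41 + 6.27*i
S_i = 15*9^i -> [15, 135, 1215, 10935, 98415]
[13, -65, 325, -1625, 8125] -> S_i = 13*-5^i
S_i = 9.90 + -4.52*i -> [9.9, 5.38, 0.86, -3.66, -8.18]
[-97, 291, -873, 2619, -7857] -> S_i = -97*-3^i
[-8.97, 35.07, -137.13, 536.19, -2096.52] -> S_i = -8.97*(-3.91)^i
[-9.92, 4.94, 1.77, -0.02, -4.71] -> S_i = Random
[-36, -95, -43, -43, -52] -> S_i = Random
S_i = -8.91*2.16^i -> [-8.91, -19.25, -41.57, -89.79, -193.95]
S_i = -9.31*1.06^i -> [-9.31, -9.87, -10.46, -11.09, -11.75]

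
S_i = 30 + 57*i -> [30, 87, 144, 201, 258]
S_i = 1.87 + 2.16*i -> [1.87, 4.03, 6.19, 8.35, 10.51]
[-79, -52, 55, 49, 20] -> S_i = Random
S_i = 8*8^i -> [8, 64, 512, 4096, 32768]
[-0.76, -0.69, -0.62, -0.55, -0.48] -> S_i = -0.76 + 0.07*i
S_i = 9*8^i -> [9, 72, 576, 4608, 36864]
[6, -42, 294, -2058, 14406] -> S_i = 6*-7^i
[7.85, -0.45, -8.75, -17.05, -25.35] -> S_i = 7.85 + -8.30*i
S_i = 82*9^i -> [82, 738, 6642, 59778, 538002]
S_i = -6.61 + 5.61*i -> [-6.61, -1.0, 4.61, 10.22, 15.83]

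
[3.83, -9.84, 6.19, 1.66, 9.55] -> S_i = Random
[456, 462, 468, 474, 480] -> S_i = 456 + 6*i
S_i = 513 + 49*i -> [513, 562, 611, 660, 709]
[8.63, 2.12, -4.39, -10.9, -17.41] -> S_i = 8.63 + -6.51*i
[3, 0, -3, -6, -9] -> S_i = 3 + -3*i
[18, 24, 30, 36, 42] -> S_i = 18 + 6*i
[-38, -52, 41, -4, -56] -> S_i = Random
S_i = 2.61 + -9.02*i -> [2.61, -6.41, -15.43, -24.45, -33.47]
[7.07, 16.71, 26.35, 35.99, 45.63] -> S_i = 7.07 + 9.64*i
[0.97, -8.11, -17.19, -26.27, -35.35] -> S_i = 0.97 + -9.08*i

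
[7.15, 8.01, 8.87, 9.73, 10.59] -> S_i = 7.15 + 0.86*i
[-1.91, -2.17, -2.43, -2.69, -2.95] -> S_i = -1.91 + -0.26*i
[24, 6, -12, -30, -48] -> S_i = 24 + -18*i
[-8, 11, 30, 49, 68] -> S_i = -8 + 19*i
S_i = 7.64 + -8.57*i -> [7.64, -0.93, -9.5, -18.07, -26.64]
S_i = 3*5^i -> [3, 15, 75, 375, 1875]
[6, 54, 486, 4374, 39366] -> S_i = 6*9^i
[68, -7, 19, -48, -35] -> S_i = Random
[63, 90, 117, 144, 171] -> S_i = 63 + 27*i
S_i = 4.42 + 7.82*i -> [4.42, 12.24, 20.06, 27.88, 35.7]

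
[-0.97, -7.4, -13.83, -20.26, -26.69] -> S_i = -0.97 + -6.43*i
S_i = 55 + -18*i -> [55, 37, 19, 1, -17]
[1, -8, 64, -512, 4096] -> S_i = 1*-8^i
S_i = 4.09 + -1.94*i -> [4.09, 2.15, 0.21, -1.73, -3.67]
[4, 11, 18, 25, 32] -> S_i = 4 + 7*i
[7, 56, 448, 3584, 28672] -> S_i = 7*8^i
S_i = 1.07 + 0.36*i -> [1.07, 1.43, 1.79, 2.15, 2.51]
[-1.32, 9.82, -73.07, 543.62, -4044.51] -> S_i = -1.32*(-7.44)^i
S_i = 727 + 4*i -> [727, 731, 735, 739, 743]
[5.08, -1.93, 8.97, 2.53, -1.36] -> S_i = Random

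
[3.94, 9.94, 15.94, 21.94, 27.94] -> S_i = 3.94 + 6.00*i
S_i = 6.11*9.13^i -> [6.11, 55.78, 509.31, 4650.01, 42454.56]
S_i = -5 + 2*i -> [-5, -3, -1, 1, 3]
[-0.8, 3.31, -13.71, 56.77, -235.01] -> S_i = -0.80*(-4.14)^i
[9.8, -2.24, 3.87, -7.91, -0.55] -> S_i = Random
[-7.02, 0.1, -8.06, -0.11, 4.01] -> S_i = Random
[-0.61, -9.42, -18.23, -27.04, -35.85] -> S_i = -0.61 + -8.81*i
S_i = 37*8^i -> [37, 296, 2368, 18944, 151552]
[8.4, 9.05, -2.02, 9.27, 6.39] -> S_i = Random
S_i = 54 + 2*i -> [54, 56, 58, 60, 62]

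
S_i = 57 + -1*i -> [57, 56, 55, 54, 53]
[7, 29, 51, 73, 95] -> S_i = 7 + 22*i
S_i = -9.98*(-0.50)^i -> [-9.98, 4.99, -2.5, 1.25, -0.62]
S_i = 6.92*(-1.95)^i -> [6.92, -13.49, 26.31, -51.31, 100.06]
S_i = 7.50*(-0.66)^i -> [7.5, -4.95, 3.27, -2.16, 1.42]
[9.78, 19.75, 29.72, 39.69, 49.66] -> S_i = 9.78 + 9.97*i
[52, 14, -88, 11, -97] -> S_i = Random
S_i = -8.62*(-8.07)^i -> [-8.62, 69.56, -561.38, 4530.31, -36559.6]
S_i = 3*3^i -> [3, 9, 27, 81, 243]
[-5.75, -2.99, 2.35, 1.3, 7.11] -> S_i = Random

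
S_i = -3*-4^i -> [-3, 12, -48, 192, -768]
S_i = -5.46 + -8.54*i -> [-5.46, -14.0, -22.54, -31.08, -39.62]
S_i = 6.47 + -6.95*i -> [6.47, -0.48, -7.43, -14.38, -21.33]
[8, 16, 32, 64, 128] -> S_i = 8*2^i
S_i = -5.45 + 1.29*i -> [-5.45, -4.16, -2.87, -1.58, -0.29]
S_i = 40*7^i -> [40, 280, 1960, 13720, 96040]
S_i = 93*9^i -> [93, 837, 7533, 67797, 610173]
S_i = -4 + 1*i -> [-4, -3, -2, -1, 0]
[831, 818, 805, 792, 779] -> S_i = 831 + -13*i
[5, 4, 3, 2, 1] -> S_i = 5 + -1*i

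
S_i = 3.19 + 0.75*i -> [3.19, 3.94, 4.69, 5.44, 6.19]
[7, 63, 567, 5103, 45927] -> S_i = 7*9^i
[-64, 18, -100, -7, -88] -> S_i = Random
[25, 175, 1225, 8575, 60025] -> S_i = 25*7^i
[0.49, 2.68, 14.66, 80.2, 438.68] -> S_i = 0.49*5.47^i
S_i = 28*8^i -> [28, 224, 1792, 14336, 114688]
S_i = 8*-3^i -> [8, -24, 72, -216, 648]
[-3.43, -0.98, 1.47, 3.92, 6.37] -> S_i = -3.43 + 2.45*i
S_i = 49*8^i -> [49, 392, 3136, 25088, 200704]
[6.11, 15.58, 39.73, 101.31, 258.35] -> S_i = 6.11*2.55^i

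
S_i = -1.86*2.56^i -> [-1.86, -4.76, -12.19, -31.21, -79.89]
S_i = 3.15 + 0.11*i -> [3.15, 3.26, 3.37, 3.48, 3.59]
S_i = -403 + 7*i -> [-403, -396, -389, -382, -375]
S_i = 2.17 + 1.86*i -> [2.17, 4.03, 5.89, 7.75, 9.61]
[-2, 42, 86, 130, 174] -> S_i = -2 + 44*i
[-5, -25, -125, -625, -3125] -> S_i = -5*5^i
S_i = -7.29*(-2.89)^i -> [-7.29, 21.07, -60.89, 175.96, -508.53]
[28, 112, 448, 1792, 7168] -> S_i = 28*4^i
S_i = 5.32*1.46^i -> [5.32, 7.77, 11.34, 16.56, 24.17]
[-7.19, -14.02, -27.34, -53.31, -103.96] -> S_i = -7.19*1.95^i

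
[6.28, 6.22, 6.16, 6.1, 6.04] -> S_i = 6.28 + -0.06*i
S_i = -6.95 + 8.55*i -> [-6.95, 1.6, 10.15, 18.7, 27.25]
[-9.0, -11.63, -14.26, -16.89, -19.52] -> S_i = -9.00 + -2.63*i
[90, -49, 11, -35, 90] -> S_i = Random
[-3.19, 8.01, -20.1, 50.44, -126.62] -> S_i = -3.19*(-2.51)^i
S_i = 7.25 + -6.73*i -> [7.25, 0.52, -6.21, -12.94, -19.67]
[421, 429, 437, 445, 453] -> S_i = 421 + 8*i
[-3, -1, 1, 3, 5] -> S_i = -3 + 2*i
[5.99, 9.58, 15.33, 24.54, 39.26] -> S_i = 5.99*1.60^i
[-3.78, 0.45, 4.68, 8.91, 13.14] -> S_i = -3.78 + 4.23*i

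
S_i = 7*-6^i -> [7, -42, 252, -1512, 9072]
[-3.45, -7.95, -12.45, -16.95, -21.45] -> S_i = -3.45 + -4.50*i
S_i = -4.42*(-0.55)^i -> [-4.42, 2.43, -1.34, 0.74, -0.4]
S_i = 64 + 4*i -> [64, 68, 72, 76, 80]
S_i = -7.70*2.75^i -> [-7.7, -21.18, -58.23, -160.14, -440.37]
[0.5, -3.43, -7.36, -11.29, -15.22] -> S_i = 0.50 + -3.93*i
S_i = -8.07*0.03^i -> [-8.07, -0.24, -0.01, -0.0, -0.0]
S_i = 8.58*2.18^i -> [8.58, 18.7, 40.78, 88.89, 193.78]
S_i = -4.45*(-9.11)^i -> [-4.45, 40.54, -369.31, 3364.46, -30650.21]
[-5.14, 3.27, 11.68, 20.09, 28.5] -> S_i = -5.14 + 8.41*i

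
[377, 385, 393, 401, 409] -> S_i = 377 + 8*i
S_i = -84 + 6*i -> [-84, -78, -72, -66, -60]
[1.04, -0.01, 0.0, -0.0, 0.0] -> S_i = 1.04*(-0.01)^i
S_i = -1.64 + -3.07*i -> [-1.64, -4.71, -7.78, -10.85, -13.92]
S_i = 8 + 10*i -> [8, 18, 28, 38, 48]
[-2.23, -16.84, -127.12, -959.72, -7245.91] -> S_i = -2.23*7.55^i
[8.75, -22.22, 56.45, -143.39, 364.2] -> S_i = 8.75*(-2.54)^i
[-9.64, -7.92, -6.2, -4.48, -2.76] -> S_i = -9.64 + 1.72*i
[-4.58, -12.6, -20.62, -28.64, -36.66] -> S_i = -4.58 + -8.02*i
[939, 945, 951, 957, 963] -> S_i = 939 + 6*i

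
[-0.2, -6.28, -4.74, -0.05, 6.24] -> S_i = Random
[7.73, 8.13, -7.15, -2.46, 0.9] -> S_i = Random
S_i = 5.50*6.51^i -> [5.5, 35.8, 233.09, 1517.42, 9878.4]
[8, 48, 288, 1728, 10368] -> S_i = 8*6^i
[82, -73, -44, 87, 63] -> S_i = Random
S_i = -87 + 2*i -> [-87, -85, -83, -81, -79]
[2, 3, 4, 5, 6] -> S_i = 2 + 1*i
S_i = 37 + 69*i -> [37, 106, 175, 244, 313]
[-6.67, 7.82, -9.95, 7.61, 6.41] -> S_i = Random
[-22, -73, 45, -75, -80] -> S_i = Random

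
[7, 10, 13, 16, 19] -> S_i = 7 + 3*i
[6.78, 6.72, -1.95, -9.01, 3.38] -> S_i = Random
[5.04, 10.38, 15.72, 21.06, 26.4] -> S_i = 5.04 + 5.34*i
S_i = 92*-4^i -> [92, -368, 1472, -5888, 23552]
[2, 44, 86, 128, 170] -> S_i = 2 + 42*i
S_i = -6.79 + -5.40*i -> [-6.79, -12.19, -17.59, -22.99, -28.39]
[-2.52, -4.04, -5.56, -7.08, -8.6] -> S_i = -2.52 + -1.52*i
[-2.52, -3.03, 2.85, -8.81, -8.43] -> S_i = Random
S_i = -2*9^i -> [-2, -18, -162, -1458, -13122]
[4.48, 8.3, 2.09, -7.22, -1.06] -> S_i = Random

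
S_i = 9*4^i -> [9, 36, 144, 576, 2304]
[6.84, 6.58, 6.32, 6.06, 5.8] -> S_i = 6.84 + -0.26*i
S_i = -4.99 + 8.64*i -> [-4.99, 3.65, 12.29, 20.93, 29.57]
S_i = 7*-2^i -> [7, -14, 28, -56, 112]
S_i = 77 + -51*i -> [77, 26, -25, -76, -127]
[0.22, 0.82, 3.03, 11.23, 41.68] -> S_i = 0.22*3.71^i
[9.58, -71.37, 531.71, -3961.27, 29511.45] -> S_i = 9.58*(-7.45)^i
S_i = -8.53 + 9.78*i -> [-8.53, 1.25, 11.03, 20.81, 30.59]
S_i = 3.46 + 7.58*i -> [3.46, 11.04, 18.62, 26.2, 33.78]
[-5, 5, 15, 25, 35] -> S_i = -5 + 10*i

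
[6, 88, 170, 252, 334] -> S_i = 6 + 82*i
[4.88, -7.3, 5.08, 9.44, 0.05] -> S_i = Random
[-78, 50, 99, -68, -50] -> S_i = Random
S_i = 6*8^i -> [6, 48, 384, 3072, 24576]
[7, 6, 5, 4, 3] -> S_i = 7 + -1*i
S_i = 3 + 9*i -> [3, 12, 21, 30, 39]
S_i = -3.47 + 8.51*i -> [-3.47, 5.04, 13.55, 22.06, 30.57]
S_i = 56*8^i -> [56, 448, 3584, 28672, 229376]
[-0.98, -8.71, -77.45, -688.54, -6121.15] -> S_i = -0.98*8.89^i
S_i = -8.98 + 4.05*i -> [-8.98, -4.93, -0.88, 3.17, 7.22]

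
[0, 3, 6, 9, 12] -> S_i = 0 + 3*i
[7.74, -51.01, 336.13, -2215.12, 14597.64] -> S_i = 7.74*(-6.59)^i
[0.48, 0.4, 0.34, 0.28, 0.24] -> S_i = 0.48*0.84^i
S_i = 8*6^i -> [8, 48, 288, 1728, 10368]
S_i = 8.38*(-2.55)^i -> [8.38, -21.37, 54.49, -138.95, 354.33]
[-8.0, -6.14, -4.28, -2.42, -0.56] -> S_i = -8.00 + 1.86*i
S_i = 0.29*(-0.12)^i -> [0.29, -0.03, 0.0, -0.0, 0.0]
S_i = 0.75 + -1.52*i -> [0.75, -0.77, -2.29, -3.81, -5.33]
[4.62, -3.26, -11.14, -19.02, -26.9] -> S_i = 4.62 + -7.88*i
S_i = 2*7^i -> [2, 14, 98, 686, 4802]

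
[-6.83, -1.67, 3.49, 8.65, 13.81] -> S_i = -6.83 + 5.16*i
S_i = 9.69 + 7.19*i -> [9.69, 16.88, 24.07, 31.26, 38.45]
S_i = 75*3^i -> [75, 225, 675, 2025, 6075]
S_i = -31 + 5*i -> [-31, -26, -21, -16, -11]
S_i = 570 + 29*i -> [570, 599, 628, 657, 686]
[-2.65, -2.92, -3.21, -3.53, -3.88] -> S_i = -2.65*1.10^i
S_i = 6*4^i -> [6, 24, 96, 384, 1536]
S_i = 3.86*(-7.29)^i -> [3.86, -28.14, 205.14, -1495.44, 10901.78]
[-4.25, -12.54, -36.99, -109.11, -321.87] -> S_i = -4.25*2.95^i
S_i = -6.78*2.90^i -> [-6.78, -19.66, -57.02, -165.36, -479.54]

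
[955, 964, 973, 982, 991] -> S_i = 955 + 9*i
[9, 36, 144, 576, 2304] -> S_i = 9*4^i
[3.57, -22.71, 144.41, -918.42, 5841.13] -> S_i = 3.57*(-6.36)^i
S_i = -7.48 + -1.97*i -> [-7.48, -9.45, -11.42, -13.39, -15.36]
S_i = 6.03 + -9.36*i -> [6.03, -3.33, -12.69, -22.05, -31.41]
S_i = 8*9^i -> [8, 72, 648, 5832, 52488]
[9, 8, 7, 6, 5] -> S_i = 9 + -1*i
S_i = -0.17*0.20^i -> [-0.17, -0.03, -0.01, -0.0, -0.0]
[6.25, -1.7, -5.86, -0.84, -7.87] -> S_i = Random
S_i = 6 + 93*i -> [6, 99, 192, 285, 378]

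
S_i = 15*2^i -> [15, 30, 60, 120, 240]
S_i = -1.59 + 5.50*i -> [-1.59, 3.91, 9.41, 14.91, 20.41]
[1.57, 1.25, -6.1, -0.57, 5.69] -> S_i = Random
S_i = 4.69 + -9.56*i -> [4.69, -4.87, -14.43, -23.99, -33.55]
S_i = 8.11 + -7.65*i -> [8.11, 0.46, -7.19, -14.84, -22.49]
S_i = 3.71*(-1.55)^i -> [3.71, -5.75, 8.91, -13.82, 21.41]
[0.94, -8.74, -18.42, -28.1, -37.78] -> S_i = 0.94 + -9.68*i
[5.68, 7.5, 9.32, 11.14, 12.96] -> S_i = 5.68 + 1.82*i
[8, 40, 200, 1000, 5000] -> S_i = 8*5^i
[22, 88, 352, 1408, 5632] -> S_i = 22*4^i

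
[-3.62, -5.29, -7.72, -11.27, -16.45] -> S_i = -3.62*1.46^i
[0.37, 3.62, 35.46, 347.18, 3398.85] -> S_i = 0.37*9.79^i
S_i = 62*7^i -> [62, 434, 3038, 21266, 148862]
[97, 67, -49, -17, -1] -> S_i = Random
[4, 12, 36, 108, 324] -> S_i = 4*3^i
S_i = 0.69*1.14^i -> [0.69, 0.79, 0.9, 1.02, 1.17]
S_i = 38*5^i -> [38, 190, 950, 4750, 23750]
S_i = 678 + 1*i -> [678, 679, 680, 681, 682]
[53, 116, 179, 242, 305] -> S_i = 53 + 63*i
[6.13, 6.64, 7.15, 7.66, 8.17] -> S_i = 6.13 + 0.51*i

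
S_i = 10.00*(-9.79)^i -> [10.0, -97.9, 958.44, -9383.14, 91860.92]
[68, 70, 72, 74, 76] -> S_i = 68 + 2*i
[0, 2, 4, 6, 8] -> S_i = 0 + 2*i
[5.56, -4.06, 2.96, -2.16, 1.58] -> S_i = 5.56*(-0.73)^i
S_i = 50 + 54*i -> [50, 104, 158, 212, 266]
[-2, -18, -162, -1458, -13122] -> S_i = -2*9^i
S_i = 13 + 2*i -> [13, 15, 17, 19, 21]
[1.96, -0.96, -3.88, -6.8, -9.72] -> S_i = 1.96 + -2.92*i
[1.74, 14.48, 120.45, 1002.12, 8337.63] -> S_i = 1.74*8.32^i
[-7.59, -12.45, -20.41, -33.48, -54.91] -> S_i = -7.59*1.64^i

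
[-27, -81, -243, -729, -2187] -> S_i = -27*3^i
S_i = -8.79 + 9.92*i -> [-8.79, 1.13, 11.05, 20.97, 30.89]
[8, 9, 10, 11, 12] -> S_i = 8 + 1*i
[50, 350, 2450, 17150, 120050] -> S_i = 50*7^i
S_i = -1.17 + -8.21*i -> [-1.17, -9.38, -17.59, -25.8, -34.01]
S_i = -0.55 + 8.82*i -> [-0.55, 8.27, 17.09, 25.91, 34.73]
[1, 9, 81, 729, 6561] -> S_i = 1*9^i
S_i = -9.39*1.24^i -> [-9.39, -11.64, -14.44, -17.9, -22.2]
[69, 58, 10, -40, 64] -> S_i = Random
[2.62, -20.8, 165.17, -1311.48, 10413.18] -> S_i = 2.62*(-7.94)^i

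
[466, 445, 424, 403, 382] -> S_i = 466 + -21*i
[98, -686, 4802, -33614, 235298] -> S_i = 98*-7^i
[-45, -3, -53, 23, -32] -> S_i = Random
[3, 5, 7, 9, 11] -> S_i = 3 + 2*i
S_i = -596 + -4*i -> [-596, -600, -604, -608, -612]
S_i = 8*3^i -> [8, 24, 72, 216, 648]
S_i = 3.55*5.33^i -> [3.55, 18.92, 100.85, 537.54, 2865.08]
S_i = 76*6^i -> [76, 456, 2736, 16416, 98496]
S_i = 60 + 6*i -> [60, 66, 72, 78, 84]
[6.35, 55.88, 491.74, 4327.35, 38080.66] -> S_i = 6.35*8.80^i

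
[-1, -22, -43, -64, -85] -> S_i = -1 + -21*i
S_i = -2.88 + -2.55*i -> [-2.88, -5.43, -7.98, -10.53, -13.08]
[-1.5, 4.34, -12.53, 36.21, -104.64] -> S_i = -1.50*(-2.89)^i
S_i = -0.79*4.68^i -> [-0.79, -3.7, -17.3, -80.98, -378.97]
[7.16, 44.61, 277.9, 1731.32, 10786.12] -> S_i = 7.16*6.23^i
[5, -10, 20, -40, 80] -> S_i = 5*-2^i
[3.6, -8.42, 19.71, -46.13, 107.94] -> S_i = 3.60*(-2.34)^i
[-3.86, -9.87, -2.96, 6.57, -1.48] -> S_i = Random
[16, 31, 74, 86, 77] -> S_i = Random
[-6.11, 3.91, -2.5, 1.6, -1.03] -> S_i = -6.11*(-0.64)^i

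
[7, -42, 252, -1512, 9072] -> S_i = 7*-6^i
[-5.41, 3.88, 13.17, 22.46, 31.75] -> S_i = -5.41 + 9.29*i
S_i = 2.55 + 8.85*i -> [2.55, 11.4, 20.25, 29.1, 37.95]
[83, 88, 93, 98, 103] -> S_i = 83 + 5*i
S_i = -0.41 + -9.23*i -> [-0.41, -9.64, -18.87, -28.1, -37.33]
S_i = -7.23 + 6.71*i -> [-7.23, -0.52, 6.19, 12.9, 19.61]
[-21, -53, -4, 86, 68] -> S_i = Random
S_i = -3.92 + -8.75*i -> [-3.92, -12.67, -21.42, -30.17, -38.92]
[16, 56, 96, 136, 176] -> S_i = 16 + 40*i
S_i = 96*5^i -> [96, 480, 2400, 12000, 60000]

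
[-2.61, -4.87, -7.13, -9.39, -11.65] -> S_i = -2.61 + -2.26*i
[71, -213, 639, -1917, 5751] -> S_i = 71*-3^i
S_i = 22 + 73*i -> [22, 95, 168, 241, 314]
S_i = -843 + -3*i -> [-843, -846, -849, -852, -855]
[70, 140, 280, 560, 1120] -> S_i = 70*2^i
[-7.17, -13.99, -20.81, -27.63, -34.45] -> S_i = -7.17 + -6.82*i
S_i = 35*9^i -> [35, 315, 2835, 25515, 229635]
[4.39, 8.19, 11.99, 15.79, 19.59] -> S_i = 4.39 + 3.80*i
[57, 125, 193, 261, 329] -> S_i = 57 + 68*i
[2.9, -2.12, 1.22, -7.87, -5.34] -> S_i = Random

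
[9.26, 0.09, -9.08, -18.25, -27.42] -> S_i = 9.26 + -9.17*i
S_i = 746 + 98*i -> [746, 844, 942, 1040, 1138]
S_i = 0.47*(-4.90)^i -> [0.47, -2.3, 11.28, -55.3, 270.95]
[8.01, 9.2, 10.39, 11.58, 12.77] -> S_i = 8.01 + 1.19*i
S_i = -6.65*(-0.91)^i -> [-6.65, 6.05, -5.51, 5.01, -4.56]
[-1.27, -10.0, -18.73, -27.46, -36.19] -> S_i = -1.27 + -8.73*i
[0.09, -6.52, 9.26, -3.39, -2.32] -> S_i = Random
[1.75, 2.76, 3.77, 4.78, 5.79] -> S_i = 1.75 + 1.01*i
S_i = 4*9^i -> [4, 36, 324, 2916, 26244]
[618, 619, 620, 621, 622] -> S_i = 618 + 1*i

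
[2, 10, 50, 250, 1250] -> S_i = 2*5^i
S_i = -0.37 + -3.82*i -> [-0.37, -4.19, -8.01, -11.83, -15.65]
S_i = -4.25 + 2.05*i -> [-4.25, -2.2, -0.15, 1.9, 3.95]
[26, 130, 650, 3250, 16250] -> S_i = 26*5^i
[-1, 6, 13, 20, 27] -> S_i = -1 + 7*i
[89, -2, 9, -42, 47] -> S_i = Random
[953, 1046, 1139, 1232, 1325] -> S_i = 953 + 93*i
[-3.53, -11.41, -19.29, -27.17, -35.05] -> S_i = -3.53 + -7.88*i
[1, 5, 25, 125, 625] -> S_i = 1*5^i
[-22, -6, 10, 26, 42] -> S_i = -22 + 16*i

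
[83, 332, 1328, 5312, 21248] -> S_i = 83*4^i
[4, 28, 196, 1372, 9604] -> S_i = 4*7^i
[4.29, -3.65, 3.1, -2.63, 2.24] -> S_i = 4.29*(-0.85)^i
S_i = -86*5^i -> [-86, -430, -2150, -10750, -53750]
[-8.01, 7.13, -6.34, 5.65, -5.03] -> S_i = -8.01*(-0.89)^i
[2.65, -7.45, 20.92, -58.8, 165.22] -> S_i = 2.65*(-2.81)^i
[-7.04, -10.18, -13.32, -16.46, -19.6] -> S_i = -7.04 + -3.14*i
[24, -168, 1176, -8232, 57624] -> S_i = 24*-7^i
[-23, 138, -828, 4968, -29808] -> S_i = -23*-6^i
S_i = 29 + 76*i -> [29, 105, 181, 257, 333]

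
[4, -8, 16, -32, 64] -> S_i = 4*-2^i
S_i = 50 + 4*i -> [50, 54, 58, 62, 66]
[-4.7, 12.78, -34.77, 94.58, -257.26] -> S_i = -4.70*(-2.72)^i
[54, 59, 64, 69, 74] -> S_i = 54 + 5*i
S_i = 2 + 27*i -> [2, 29, 56, 83, 110]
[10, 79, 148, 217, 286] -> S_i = 10 + 69*i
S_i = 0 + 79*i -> [0, 79, 158, 237, 316]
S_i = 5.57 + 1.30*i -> [5.57, 6.87, 8.17, 9.47, 10.77]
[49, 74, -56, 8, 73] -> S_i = Random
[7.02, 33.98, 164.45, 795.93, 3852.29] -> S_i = 7.02*4.84^i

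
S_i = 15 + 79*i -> [15, 94, 173, 252, 331]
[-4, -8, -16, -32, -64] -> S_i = -4*2^i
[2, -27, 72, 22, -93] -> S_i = Random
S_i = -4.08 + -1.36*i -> [-4.08, -5.44, -6.8, -8.16, -9.52]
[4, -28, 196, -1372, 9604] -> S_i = 4*-7^i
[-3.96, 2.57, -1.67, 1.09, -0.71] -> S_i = -3.96*(-0.65)^i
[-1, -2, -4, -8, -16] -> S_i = -1*2^i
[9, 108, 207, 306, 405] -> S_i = 9 + 99*i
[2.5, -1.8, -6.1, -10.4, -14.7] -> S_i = 2.50 + -4.30*i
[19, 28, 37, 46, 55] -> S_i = 19 + 9*i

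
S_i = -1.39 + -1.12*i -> [-1.39, -2.51, -3.63, -4.75, -5.87]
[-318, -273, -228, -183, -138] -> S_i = -318 + 45*i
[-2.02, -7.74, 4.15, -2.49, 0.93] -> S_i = Random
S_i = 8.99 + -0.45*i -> [8.99, 8.54, 8.09, 7.64, 7.19]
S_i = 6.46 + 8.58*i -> [6.46, 15.04, 23.62, 32.2, 40.78]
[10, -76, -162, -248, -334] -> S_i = 10 + -86*i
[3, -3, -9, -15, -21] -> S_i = 3 + -6*i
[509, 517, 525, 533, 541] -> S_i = 509 + 8*i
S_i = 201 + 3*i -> [201, 204, 207, 210, 213]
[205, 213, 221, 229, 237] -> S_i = 205 + 8*i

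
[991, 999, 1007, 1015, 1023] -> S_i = 991 + 8*i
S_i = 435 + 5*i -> [435, 440, 445, 450, 455]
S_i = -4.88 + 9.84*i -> [-4.88, 4.96, 14.8, 24.64, 34.48]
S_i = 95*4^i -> [95, 380, 1520, 6080, 24320]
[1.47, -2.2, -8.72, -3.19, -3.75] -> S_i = Random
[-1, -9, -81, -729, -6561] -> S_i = -1*9^i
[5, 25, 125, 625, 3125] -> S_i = 5*5^i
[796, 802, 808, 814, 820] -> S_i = 796 + 6*i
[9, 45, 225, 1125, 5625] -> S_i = 9*5^i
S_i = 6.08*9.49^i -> [6.08, 57.7, 547.57, 5196.4, 49313.8]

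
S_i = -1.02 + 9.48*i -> [-1.02, 8.46, 17.94, 27.42, 36.9]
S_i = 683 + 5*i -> [683, 688, 693, 698, 703]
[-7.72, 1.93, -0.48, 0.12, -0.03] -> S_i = -7.72*(-0.25)^i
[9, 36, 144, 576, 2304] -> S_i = 9*4^i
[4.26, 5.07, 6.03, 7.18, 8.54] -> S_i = 4.26*1.19^i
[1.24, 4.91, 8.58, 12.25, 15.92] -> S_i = 1.24 + 3.67*i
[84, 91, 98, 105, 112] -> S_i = 84 + 7*i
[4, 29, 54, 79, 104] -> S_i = 4 + 25*i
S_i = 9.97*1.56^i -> [9.97, 15.55, 24.26, 37.85, 59.05]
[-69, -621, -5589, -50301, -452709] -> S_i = -69*9^i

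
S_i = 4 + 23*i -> [4, 27, 50, 73, 96]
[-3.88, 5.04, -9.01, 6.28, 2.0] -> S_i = Random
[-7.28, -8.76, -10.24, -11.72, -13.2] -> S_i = -7.28 + -1.48*i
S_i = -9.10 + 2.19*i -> [-9.1, -6.91, -4.72, -2.53, -0.34]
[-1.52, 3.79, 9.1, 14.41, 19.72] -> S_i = -1.52 + 5.31*i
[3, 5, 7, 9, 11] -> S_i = 3 + 2*i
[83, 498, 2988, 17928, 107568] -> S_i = 83*6^i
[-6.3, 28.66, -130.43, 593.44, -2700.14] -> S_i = -6.30*(-4.55)^i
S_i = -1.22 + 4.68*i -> [-1.22, 3.46, 8.14, 12.82, 17.5]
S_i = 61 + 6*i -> [61, 67, 73, 79, 85]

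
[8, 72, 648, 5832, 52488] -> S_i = 8*9^i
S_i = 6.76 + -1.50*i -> [6.76, 5.26, 3.76, 2.26, 0.76]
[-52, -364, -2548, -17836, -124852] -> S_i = -52*7^i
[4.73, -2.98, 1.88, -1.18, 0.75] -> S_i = 4.73*(-0.63)^i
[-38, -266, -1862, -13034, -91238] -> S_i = -38*7^i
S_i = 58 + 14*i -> [58, 72, 86, 100, 114]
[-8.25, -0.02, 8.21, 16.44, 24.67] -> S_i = -8.25 + 8.23*i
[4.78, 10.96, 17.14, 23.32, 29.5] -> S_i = 4.78 + 6.18*i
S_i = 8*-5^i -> [8, -40, 200, -1000, 5000]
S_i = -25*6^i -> [-25, -150, -900, -5400, -32400]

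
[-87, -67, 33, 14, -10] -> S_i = Random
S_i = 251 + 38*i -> [251, 289, 327, 365, 403]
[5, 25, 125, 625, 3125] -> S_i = 5*5^i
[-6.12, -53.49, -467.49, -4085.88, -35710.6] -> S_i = -6.12*8.74^i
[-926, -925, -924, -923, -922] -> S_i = -926 + 1*i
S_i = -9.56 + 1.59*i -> [-9.56, -7.97, -6.38, -4.79, -3.2]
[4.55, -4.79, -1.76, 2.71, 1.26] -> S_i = Random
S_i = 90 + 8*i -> [90, 98, 106, 114, 122]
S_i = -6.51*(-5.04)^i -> [-6.51, 32.81, -165.36, 833.44, -4200.52]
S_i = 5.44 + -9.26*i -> [5.44, -3.82, -13.08, -22.34, -31.6]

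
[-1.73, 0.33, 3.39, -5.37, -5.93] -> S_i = Random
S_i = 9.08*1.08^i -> [9.08, 9.81, 10.59, 11.44, 12.35]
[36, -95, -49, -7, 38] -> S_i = Random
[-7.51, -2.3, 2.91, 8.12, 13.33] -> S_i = -7.51 + 5.21*i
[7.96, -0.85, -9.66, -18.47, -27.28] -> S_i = 7.96 + -8.81*i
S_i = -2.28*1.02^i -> [-2.28, -2.33, -2.37, -2.42, -2.47]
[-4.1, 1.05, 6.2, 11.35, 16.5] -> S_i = -4.10 + 5.15*i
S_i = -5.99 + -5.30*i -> [-5.99, -11.29, -16.59, -21.89, -27.19]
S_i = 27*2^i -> [27, 54, 108, 216, 432]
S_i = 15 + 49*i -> [15, 64, 113, 162, 211]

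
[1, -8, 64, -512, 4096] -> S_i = 1*-8^i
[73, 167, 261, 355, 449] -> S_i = 73 + 94*i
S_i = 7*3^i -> [7, 21, 63, 189, 567]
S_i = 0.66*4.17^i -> [0.66, 2.75, 11.48, 47.86, 199.57]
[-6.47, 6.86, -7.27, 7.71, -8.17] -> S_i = -6.47*(-1.06)^i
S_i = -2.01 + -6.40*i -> [-2.01, -8.41, -14.81, -21.21, -27.61]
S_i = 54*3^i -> [54, 162, 486, 1458, 4374]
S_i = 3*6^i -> [3, 18, 108, 648, 3888]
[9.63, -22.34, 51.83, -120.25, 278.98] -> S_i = 9.63*(-2.32)^i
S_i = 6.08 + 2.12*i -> [6.08, 8.2, 10.32, 12.44, 14.56]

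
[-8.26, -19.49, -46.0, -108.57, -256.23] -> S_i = -8.26*2.36^i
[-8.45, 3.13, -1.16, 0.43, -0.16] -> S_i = -8.45*(-0.37)^i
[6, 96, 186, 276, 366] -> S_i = 6 + 90*i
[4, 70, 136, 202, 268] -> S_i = 4 + 66*i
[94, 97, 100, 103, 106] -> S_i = 94 + 3*i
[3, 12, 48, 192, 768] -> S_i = 3*4^i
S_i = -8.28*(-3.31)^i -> [-8.28, 27.41, -90.72, 300.27, -993.9]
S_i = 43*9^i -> [43, 387, 3483, 31347, 282123]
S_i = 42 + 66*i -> [42, 108, 174, 240, 306]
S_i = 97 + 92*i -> [97, 189, 281, 373, 465]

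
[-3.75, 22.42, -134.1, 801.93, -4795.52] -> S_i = -3.75*(-5.98)^i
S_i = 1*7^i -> [1, 7, 49, 343, 2401]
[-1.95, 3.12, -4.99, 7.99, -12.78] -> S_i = -1.95*(-1.60)^i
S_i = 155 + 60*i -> [155, 215, 275, 335, 395]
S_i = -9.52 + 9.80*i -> [-9.52, 0.28, 10.08, 19.88, 29.68]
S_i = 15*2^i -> [15, 30, 60, 120, 240]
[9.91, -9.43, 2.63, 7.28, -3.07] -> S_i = Random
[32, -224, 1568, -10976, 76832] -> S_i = 32*-7^i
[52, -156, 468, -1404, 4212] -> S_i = 52*-3^i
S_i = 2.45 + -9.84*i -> [2.45, -7.39, -17.23, -27.07, -36.91]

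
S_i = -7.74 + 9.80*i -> [-7.74, 2.06, 11.86, 21.66, 31.46]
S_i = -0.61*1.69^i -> [-0.61, -1.03, -1.74, -2.94, -4.98]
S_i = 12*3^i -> [12, 36, 108, 324, 972]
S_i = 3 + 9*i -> [3, 12, 21, 30, 39]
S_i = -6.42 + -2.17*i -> [-6.42, -8.59, -10.76, -12.93, -15.1]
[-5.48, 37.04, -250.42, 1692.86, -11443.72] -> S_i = -5.48*(-6.76)^i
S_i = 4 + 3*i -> [4, 7, 10, 13, 16]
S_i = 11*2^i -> [11, 22, 44, 88, 176]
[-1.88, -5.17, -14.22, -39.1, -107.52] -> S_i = -1.88*2.75^i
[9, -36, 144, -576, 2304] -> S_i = 9*-4^i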